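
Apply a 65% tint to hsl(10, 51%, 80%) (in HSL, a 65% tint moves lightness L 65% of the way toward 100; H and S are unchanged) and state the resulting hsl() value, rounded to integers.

hsl(10, 51%, 93%)

L moves 65% from 80 toward 100: 80 + 13 = 93 → 93.
H and S are unchanged.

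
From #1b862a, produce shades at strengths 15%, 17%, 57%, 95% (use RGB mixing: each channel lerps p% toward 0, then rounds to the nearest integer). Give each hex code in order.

#1b862a is rgb(27, 134, 42).
15%: (27 − 4.05 = 22.95→23, 134 − 20.1 = 113.9→114, 42 − 6.3 = 35.7→36) → #177224
17%: (27 − 4.59 = 22.41→22, 134 − 22.78 = 111.22→111, 42 − 7.14 = 34.86→35) → #166f23
57%: (27 − 15.39 = 11.61→12, 134 − 76.38 = 57.62→58, 42 − 23.94 = 18.06→18) → #0c3a12
95%: (27 − 25.65 = 1.35→1, 134 − 127.3 = 6.7→7, 42 − 39.9 = 2.1→2) → #010702

#177224, #166f23, #0c3a12, #010702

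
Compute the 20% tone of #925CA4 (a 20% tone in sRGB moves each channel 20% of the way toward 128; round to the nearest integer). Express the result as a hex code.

#8E639D

#925CA4 is rgb(146, 92, 164).
Per channel, c → c + 0.2(128 − c):
  R: 146 + 0.2×(128−146) = 146 − 3.6 = 142.4 → 142
  G: 92 + 0.2×(128−92) = 92 + 7.2 = 99.2 → 99
  B: 164 + 0.2×(128−164) = 164 − 7.2 = 156.8 → 157
rgb(142, 99, 157) = #8E639D.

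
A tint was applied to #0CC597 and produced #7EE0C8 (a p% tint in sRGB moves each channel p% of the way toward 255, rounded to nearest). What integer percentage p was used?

47%

#0CC597 is rgb(12, 197, 151); #7EE0C8 is rgb(126, 224, 200).
On the R channel (widest range): 126 ≈ 12 + (p/100)(255 − 12), so p ≈ 100×(126 − 12)/(255 − 12) = 11400/243 = 46.91.
p = 47 reproduces all three channels after rounding.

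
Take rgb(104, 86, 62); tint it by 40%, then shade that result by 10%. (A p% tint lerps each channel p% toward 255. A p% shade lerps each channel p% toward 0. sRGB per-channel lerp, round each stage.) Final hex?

Lerp each channel 40% toward 255:
  R: 104 + 60.4 = 164.4 → 164
  G: 86 + 0.4×(255−86) = 86 + 67.6 = 153.6 → 154
  B: 62 + 0.4×(255−62) = 62 + 77.2 = 139.2 → 139
After the tint: rgb(164, 154, 139) = #A49A8B.
Per channel, c → c + 0.1(0 − c):
  R: 164 − 16.4 = 147.6 → 148
  G: 154 − 15.4 = 138.6 → 139
  B: 139 + 0.1×(0−139) = 139 − 13.9 = 125.1 → 125
rgb(148, 139, 125) = #948B7D.

#948B7D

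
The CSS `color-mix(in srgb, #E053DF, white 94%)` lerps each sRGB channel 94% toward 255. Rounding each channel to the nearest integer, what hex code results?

#E053DF is rgb(224, 83, 223).
Lerp each channel 94% toward 255:
  R: 224 + 29.14 = 253.14 → 253
  G: 83 + 0.94×(255−83) = 83 + 161.68 = 244.68 → 245
  B: 223 + 0.94×(255−223) = 223 + 30.08 = 253.08 → 253
rgb(253, 245, 253) = #FDF5FD.

#FDF5FD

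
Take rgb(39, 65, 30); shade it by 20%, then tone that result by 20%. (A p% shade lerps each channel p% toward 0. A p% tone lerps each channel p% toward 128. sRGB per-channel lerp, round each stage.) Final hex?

A 20% shade moves each channel 20% toward 0:
  R: 39 − 7.8 = 31.2 → 31
  G: 65 + 0.2×(0−65) = 65 − 13 = 52 → 52
  B: 30 − 6 = 24 → 24
After the shade: rgb(31, 52, 24) = #1f3418.
Lerp each channel 20% toward 128:
  R: 31 + 19.4 = 50.4 → 50
  G: 52 + 0.2×(128−52) = 52 + 15.2 = 67.2 → 67
  B: 24 + 20.8 = 44.8 → 45
rgb(50, 67, 45) = #32432d.

#32432d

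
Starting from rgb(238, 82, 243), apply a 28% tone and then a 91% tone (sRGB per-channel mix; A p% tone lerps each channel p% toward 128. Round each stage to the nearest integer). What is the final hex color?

A 28% tone moves each channel 28% toward 128:
  R: 238 + 0.28×(128−238) = 238 − 30.8 = 207.2 → 207
  G: 82 + 0.28×(128−82) = 82 + 12.88 = 94.88 → 95
  B: 243 − 32.2 = 210.8 → 211
After the tone: rgb(207, 95, 211) = #cf5fd3.
Lerp each channel 91% toward 128:
  R: 207 − 71.89 = 135.11 → 135
  G: 95 + 0.91×(128−95) = 95 + 30.03 = 125.03 → 125
  B: 211 + 0.91×(128−211) = 211 − 75.53 = 135.47 → 135
rgb(135, 125, 135) = #877d87.

#877d87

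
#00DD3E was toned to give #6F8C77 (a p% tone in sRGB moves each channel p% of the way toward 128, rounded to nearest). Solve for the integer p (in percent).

#00DD3E is rgb(0, 221, 62); #6F8C77 is rgb(111, 140, 119).
On the R channel (widest range): 111 ≈ 0 + (p/100)(128 − 0), so p ≈ 100×(111 − 0)/(128 − 0) = 11100/128 = 86.72.
p = 87 reproduces all three channels after rounding.

87%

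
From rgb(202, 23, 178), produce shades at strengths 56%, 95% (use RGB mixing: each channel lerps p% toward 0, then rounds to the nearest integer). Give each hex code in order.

56%: (202 − 113.12 = 88.88→89, 23 − 12.88 = 10.12→10, 178 − 99.68 = 78.32→78) → #590A4E
95%: (202 − 191.9 = 10.1→10, 23 − 21.85 = 1.15→1, 178 − 169.1 = 8.9→9) → #0A0109

#590A4E, #0A0109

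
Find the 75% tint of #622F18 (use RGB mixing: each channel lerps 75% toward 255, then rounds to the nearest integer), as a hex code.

#D8CBC5

#622F18 is rgb(98, 47, 24).
A 75% tint moves each channel 75% toward 255:
  R: 98 + 0.75×(255−98) = 98 + 117.75 = 215.75 → 216
  G: 47 + 0.75×(255−47) = 47 + 156 = 203 → 203
  B: 24 + 0.75×(255−24) = 24 + 173.25 = 197.25 → 197
rgb(216, 203, 197) = #D8CBC5.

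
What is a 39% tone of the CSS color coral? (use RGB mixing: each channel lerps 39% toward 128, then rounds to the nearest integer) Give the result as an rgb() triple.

CSS coral is rgb(255, 127, 80).
A 39% tone moves each channel 39% toward 128:
  R: 255 − 49.53 = 205.47 → 205
  G: 127 + 0.39×(128−127) = 127 + 0.39 = 127.39 → 127
  B: 80 + 0.39×(128−80) = 80 + 18.72 = 98.72 → 99

rgb(205, 127, 99)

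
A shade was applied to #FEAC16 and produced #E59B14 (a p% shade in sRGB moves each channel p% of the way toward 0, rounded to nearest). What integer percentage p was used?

10%

#FEAC16 is rgb(254, 172, 22); #E59B14 is rgb(229, 155, 20).
On the R channel (widest range): 229 ≈ 254 + (p/100)(0 − 254), so p ≈ 100×(229 − 254)/(0 − 254) = -2500/-254 = 9.84.
p = 10 reproduces all three channels after rounding.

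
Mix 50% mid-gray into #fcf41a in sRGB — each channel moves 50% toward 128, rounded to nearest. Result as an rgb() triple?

rgb(190, 186, 77)

#fcf41a is rgb(252, 244, 26).
Lerp each channel 50% toward 128:
  R: 252 − 62 = 190 → 190
  G: 244 − 58 = 186 → 186
  B: 26 + 0.5×(128−26) = 26 + 51 = 77 → 77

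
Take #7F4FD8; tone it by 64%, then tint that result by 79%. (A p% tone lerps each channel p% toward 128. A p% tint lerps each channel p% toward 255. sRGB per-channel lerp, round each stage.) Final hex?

#7F4FD8 is rgb(127, 79, 216).
A 64% tone moves each channel 64% toward 128:
  R: 127 + 0.64 = 127.64 → 128
  G: 79 + 31.36 = 110.36 → 110
  B: 216 − 56.32 = 159.68 → 160
After the tone: rgb(128, 110, 160) = #806EA0.
Lerp each channel 79% toward 255:
  R: 128 + 0.79×(255−128) = 128 + 100.33 = 228.33 → 228
  G: 110 + 114.55 = 224.55 → 225
  B: 160 + 0.79×(255−160) = 160 + 75.05 = 235.05 → 235
rgb(228, 225, 235) = #E4E1EB.

#E4E1EB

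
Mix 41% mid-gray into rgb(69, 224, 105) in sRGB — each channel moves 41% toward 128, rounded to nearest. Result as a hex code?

#5db972

Lerp each channel 41% toward 128:
  R: 69 + 0.41×(128−69) = 69 + 24.19 = 93.19 → 93
  G: 224 − 39.36 = 184.64 → 185
  B: 105 + 0.41×(128−105) = 105 + 9.43 = 114.43 → 114
rgb(93, 185, 114) = #5db972.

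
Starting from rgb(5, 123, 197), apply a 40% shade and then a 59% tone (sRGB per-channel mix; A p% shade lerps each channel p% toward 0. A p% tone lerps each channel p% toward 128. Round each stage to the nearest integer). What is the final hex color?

#4d6a7c

A 40% shade moves each channel 40% toward 0:
  R: 5 + 0.4×(0−5) = 5 − 2 = 3 → 3
  G: 123 − 49.2 = 73.8 → 74
  B: 197 + 0.4×(0−197) = 197 − 78.8 = 118.2 → 118
After the shade: rgb(3, 74, 118) = #034a76.
Per channel, c → c + 0.59(128 − c):
  R: 3 + 0.59×(128−3) = 3 + 73.75 = 76.75 → 77
  G: 74 + 0.59×(128−74) = 74 + 31.86 = 105.86 → 106
  B: 118 + 0.59×(128−118) = 118 + 5.9 = 123.9 → 124
rgb(77, 106, 124) = #4d6a7c.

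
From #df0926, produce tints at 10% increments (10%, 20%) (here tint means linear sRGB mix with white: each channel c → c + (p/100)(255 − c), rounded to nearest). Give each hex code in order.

#df0926 is rgb(223, 9, 38).
10%: (223 + 3.2 = 226.2→226, 9 + 24.6 = 33.6→34, 38 + 21.7 = 59.7→60) → #e2223c
20%: (223 + 6.4 = 229.4→229, 9 + 49.2 = 58.2→58, 38 + 43.4 = 81.4→81) → #e53a51

#e2223c, #e53a51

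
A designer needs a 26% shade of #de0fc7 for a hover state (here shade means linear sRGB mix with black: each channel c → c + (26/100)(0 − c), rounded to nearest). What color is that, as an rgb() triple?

#de0fc7 is rgb(222, 15, 199).
A 26% shade moves each channel 26% toward 0:
  R: 222 + 0.26×(0−222) = 222 − 57.72 = 164.28 → 164
  G: 15 + 0.26×(0−15) = 15 − 3.9 = 11.1 → 11
  B: 199 − 51.74 = 147.26 → 147

rgb(164, 11, 147)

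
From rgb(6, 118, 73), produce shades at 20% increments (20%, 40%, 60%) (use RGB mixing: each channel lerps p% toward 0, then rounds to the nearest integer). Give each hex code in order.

#055e3a, #04472c, #022f1d

20%: (6 − 1.2 = 4.8→5, 118 − 23.6 = 94.4→94, 73 − 14.6 = 58.4→58) → #055e3a
40%: (6 − 2.4 = 3.6→4, 118 − 47.2 = 70.8→71, 73 − 29.2 = 43.8→44) → #04472c
60%: (6 − 3.6 = 2.4→2, 118 − 70.8 = 47.2→47, 73 − 43.8 = 29.2→29) → #022f1d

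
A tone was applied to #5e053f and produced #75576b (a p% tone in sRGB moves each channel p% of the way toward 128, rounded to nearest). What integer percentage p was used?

#5e053f is rgb(94, 5, 63); #75576b is rgb(117, 87, 107).
On the G channel (widest range): 87 ≈ 5 + (p/100)(128 − 5), so p ≈ 100×(87 − 5)/(128 − 5) = 8200/123 = 66.67.
p = 67 reproduces all three channels after rounding.

67%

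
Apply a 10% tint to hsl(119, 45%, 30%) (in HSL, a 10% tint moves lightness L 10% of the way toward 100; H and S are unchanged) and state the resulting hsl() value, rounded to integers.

hsl(119, 45%, 37%)

L moves 10% from 30 toward 100: 30 + 7 = 37 → 37.
H and S are unchanged.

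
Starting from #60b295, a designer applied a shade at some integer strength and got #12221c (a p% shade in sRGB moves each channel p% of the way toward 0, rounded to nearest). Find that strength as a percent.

81%

#60b295 is rgb(96, 178, 149); #12221c is rgb(18, 34, 28).
On the G channel (widest range): 34 ≈ 178 + (p/100)(0 − 178), so p ≈ 100×(34 − 178)/(0 − 178) = -14400/-178 = 80.90.
p = 81 reproduces all three channels after rounding.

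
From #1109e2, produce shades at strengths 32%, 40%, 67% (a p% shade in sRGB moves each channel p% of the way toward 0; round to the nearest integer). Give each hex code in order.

#1109e2 is rgb(17, 9, 226).
32%: (17 − 5.44 = 11.56→12, 9 − 2.88 = 6.12→6, 226 − 72.32 = 153.68→154) → #0c069a
40%: (17 − 6.8 = 10.2→10, 9 − 3.6 = 5.4→5, 226 − 90.4 = 135.6→136) → #0a0588
67%: (17 − 11.39 = 5.61→6, 9 − 6.03 = 2.97→3, 226 − 151.42 = 74.58→75) → #06034b

#0c069a, #0a0588, #06034b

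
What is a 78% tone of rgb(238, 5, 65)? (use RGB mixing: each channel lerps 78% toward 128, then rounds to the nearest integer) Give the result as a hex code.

#986572

Lerp each channel 78% toward 128:
  R: 238 − 85.8 = 152.2 → 152
  G: 5 + 0.78×(128−5) = 5 + 95.94 = 100.94 → 101
  B: 65 + 0.78×(128−65) = 65 + 49.14 = 114.14 → 114
rgb(152, 101, 114) = #986572.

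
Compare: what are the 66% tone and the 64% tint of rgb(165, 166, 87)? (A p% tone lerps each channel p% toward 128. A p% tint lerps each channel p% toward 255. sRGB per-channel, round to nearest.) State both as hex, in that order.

#8D8D72, #DFDFC3

66% tone:
  R: 165 − 24.42 = 140.58 → 141
  G: 166 + 0.66×(128−166) = 166 − 25.08 = 140.92 → 141
  B: 87 + 27.06 = 114.06 → 114
  → #8D8D72
64% tint:
  R: 165 + 0.64×(255−165) = 165 + 57.6 = 222.6 → 223
  G: 166 + 0.64×(255−166) = 166 + 56.96 = 222.96 → 223
  B: 87 + 0.64×(255−87) = 87 + 107.52 = 194.52 → 195
  → #DFDFC3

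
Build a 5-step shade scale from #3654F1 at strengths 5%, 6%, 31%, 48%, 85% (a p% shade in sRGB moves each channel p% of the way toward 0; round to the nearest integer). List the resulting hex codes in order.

#3654F1 is rgb(54, 84, 241).
5%: (54 − 2.7 = 51.3→51, 84 − 4.2 = 79.8→80, 241 − 12.05 = 228.95→229) → #3350E5
6%: (54 − 3.24 = 50.76→51, 84 − 5.04 = 78.96→79, 241 − 14.46 = 226.54→227) → #334FE3
31%: (54 − 16.74 = 37.26→37, 84 − 26.04 = 57.96→58, 241 − 74.71 = 166.29→166) → #253AA6
48%: (54 − 25.92 = 28.08→28, 84 − 40.32 = 43.68→44, 241 − 115.68 = 125.32→125) → #1C2C7D
85%: (54 − 45.9 = 8.1→8, 84 − 71.4 = 12.6→13, 241 − 204.85 = 36.15→36) → #080D24

#3350E5, #334FE3, #253AA6, #1C2C7D, #080D24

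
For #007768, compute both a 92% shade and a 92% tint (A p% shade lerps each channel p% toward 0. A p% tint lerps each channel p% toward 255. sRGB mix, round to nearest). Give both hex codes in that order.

#007768 is rgb(0, 119, 104).
92% shade:
  R: 0 + 0.92×(0−0) = 0 + 0 = 0 → 0
  G: 119 + 0.92×(0−119) = 119 − 109.48 = 9.52 → 10
  B: 104 + 0.92×(0−104) = 104 − 95.68 = 8.32 → 8
  → #000A08
92% tint:
  R: 0 + 234.6 = 234.6 → 235
  G: 119 + 0.92×(255−119) = 119 + 125.12 = 244.12 → 244
  B: 104 + 0.92×(255−104) = 104 + 138.92 = 242.92 → 243
  → #EBF4F3

#000A08, #EBF4F3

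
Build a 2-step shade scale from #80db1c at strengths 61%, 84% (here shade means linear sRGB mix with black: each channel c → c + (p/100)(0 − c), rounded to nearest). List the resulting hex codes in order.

#80db1c is rgb(128, 219, 28).
61%: (128 − 78.08 = 49.92→50, 219 − 133.59 = 85.41→85, 28 − 17.08 = 10.92→11) → #32550b
84%: (128 − 107.52 = 20.48→20, 219 − 183.96 = 35.04→35, 28 − 23.52 = 4.48→4) → #142304

#32550b, #142304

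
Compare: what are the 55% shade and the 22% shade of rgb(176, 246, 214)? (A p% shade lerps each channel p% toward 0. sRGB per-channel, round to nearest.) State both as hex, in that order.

55% shade:
  R: 176 + 0.55×(0−176) = 176 − 96.8 = 79.2 → 79
  G: 246 + 0.55×(0−246) = 246 − 135.3 = 110.7 → 111
  B: 214 + 0.55×(0−214) = 214 − 117.7 = 96.3 → 96
  → #4F6F60
22% shade:
  R: 176 + 0.22×(0−176) = 176 − 38.72 = 137.28 → 137
  G: 246 + 0.22×(0−246) = 246 − 54.12 = 191.88 → 192
  B: 214 + 0.22×(0−214) = 214 − 47.08 = 166.92 → 167
  → #89C0A7

#4F6F60, #89C0A7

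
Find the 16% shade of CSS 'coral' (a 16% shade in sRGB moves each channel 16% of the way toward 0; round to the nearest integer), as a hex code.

#D66B43

CSS coral is rgb(255, 127, 80).
A 16% shade moves each channel 16% toward 0:
  R: 255 + 0.16×(0−255) = 255 − 40.8 = 214.2 → 214
  G: 127 + 0.16×(0−127) = 127 − 20.32 = 106.68 → 107
  B: 80 − 12.8 = 67.2 → 67
rgb(214, 107, 67) = #D66B43.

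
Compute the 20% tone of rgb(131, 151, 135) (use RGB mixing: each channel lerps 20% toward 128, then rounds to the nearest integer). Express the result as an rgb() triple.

rgb(130, 146, 134)

Lerp each channel 20% toward 128:
  R: 131 − 0.6 = 130.4 → 130
  G: 151 + 0.2×(128−151) = 151 − 4.6 = 146.4 → 146
  B: 135 + 0.2×(128−135) = 135 − 1.4 = 133.6 → 134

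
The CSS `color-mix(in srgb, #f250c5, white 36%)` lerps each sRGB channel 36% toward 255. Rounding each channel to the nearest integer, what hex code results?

#f78fda

#f250c5 is rgb(242, 80, 197).
Lerp each channel 36% toward 255:
  R: 242 + 4.68 = 246.68 → 247
  G: 80 + 0.36×(255−80) = 80 + 63 = 143 → 143
  B: 197 + 0.36×(255−197) = 197 + 20.88 = 217.88 → 218
rgb(247, 143, 218) = #f78fda.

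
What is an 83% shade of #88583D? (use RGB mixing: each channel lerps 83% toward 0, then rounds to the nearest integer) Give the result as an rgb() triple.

#88583D is rgb(136, 88, 61).
Lerp each channel 83% toward 0:
  R: 136 + 0.83×(0−136) = 136 − 112.88 = 23.12 → 23
  G: 88 − 73.04 = 14.96 → 15
  B: 61 − 50.63 = 10.37 → 10

rgb(23, 15, 10)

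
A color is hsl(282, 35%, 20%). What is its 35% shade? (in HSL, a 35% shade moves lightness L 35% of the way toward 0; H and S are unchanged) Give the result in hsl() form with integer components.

hsl(282, 35%, 13%)

L moves 35% from 20 toward 0: 20 − 7 = 13 → 13.
H and S are unchanged.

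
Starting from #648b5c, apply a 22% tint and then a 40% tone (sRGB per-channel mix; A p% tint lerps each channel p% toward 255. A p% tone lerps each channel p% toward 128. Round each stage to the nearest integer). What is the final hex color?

#849680

#648b5c is rgb(100, 139, 92).
Lerp each channel 22% toward 255:
  R: 100 + 0.22×(255−100) = 100 + 34.1 = 134.1 → 134
  G: 139 + 0.22×(255−139) = 139 + 25.52 = 164.52 → 165
  B: 92 + 35.86 = 127.86 → 128
After the tint: rgb(134, 165, 128) = #86a580.
Lerp each channel 40% toward 128:
  R: 134 − 2.4 = 131.6 → 132
  G: 165 + 0.4×(128−165) = 165 − 14.8 = 150.2 → 150
  B: 128 + 0 = 128 → 128
rgb(132, 150, 128) = #849680.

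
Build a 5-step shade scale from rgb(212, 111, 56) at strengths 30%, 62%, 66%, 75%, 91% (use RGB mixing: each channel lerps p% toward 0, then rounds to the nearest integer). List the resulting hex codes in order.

30%: (212 − 63.6 = 148.4→148, 111 − 33.3 = 77.7→78, 56 − 16.8 = 39.2→39) → #944E27
62%: (212 − 131.44 = 80.56→81, 111 − 68.82 = 42.18→42, 56 − 34.72 = 21.28→21) → #512A15
66%: (212 − 139.92 = 72.08→72, 111 − 73.26 = 37.74→38, 56 − 36.96 = 19.04→19) → #482613
75%: (212 − 159 = 53→53, 111 − 83.25 = 27.75→28, 56 − 42 = 14→14) → #351C0E
91%: (212 − 192.92 = 19.08→19, 111 − 101.01 = 9.99→10, 56 − 50.96 = 5.04→5) → #130A05

#944E27, #512A15, #482613, #351C0E, #130A05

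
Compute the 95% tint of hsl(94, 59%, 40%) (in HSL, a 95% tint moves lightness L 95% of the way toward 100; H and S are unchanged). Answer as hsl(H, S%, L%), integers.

L moves 95% from 40 toward 100: 40 + 57 = 97 → 97.
H and S are unchanged.

hsl(94, 59%, 97%)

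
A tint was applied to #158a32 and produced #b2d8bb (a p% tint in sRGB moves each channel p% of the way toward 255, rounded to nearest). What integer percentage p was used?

67%

#158a32 is rgb(21, 138, 50); #b2d8bb is rgb(178, 216, 187).
On the R channel (widest range): 178 ≈ 21 + (p/100)(255 − 21), so p ≈ 100×(178 − 21)/(255 − 21) = 15700/234 = 67.09.
p = 67 reproduces all three channels after rounding.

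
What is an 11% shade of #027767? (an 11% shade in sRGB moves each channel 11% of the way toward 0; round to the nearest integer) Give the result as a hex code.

#026A5C

#027767 is rgb(2, 119, 103).
An 11% shade moves each channel 11% toward 0:
  R: 2 + 0.11×(0−2) = 2 − 0.22 = 1.78 → 2
  G: 119 − 13.09 = 105.91 → 106
  B: 103 − 11.33 = 91.67 → 92
rgb(2, 106, 92) = #026A5C.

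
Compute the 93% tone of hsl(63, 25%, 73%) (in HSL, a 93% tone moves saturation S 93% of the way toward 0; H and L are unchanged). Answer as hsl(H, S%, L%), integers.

S moves 93% from 25 toward 0: 25 − 23.25 = 1.75 → 2.
H and L are unchanged.

hsl(63, 2%, 73%)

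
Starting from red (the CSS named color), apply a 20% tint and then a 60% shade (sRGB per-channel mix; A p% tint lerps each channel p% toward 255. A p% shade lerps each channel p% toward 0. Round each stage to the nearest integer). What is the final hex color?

#661414

CSS red is rgb(255, 0, 0).
A 20% tint moves each channel 20% toward 255:
  R: 255 + 0.2×(255−255) = 255 + 0 = 255 → 255
  G: 0 + 0.2×(255−0) = 0 + 51 = 51 → 51
  B: 0 + 51 = 51 → 51
After the tint: rgb(255, 51, 51) = #ff3333.
Lerp each channel 60% toward 0:
  R: 255 + 0.6×(0−255) = 255 − 153 = 102 → 102
  G: 51 + 0.6×(0−51) = 51 − 30.6 = 20.4 → 20
  B: 51 + 0.6×(0−51) = 51 − 30.6 = 20.4 → 20
rgb(102, 20, 20) = #661414.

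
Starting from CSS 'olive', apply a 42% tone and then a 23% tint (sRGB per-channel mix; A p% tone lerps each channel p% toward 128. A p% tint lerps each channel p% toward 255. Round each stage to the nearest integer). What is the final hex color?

CSS olive is rgb(128, 128, 0).
A 42% tone moves each channel 42% toward 128:
  R: 128 + 0 = 128 → 128
  G: 128 + 0 = 128 → 128
  B: 0 + 0.42×(128−0) = 0 + 53.76 = 53.76 → 54
After the tone: rgb(128, 128, 54) = #808036.
A 23% tint moves each channel 23% toward 255:
  R: 128 + 29.21 = 157.21 → 157
  G: 128 + 0.23×(255−128) = 128 + 29.21 = 157.21 → 157
  B: 54 + 0.23×(255−54) = 54 + 46.23 = 100.23 → 100
rgb(157, 157, 100) = #9D9D64.

#9D9D64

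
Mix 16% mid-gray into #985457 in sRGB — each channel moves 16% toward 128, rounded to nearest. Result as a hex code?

#945B5E

#985457 is rgb(152, 84, 87).
A 16% tone moves each channel 16% toward 128:
  R: 152 − 3.84 = 148.16 → 148
  G: 84 + 7.04 = 91.04 → 91
  B: 87 + 0.16×(128−87) = 87 + 6.56 = 93.56 → 94
rgb(148, 91, 94) = #945B5E.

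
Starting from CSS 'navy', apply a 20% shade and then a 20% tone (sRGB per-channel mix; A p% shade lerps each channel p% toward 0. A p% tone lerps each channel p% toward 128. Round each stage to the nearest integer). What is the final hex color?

CSS navy is rgb(0, 0, 128).
A 20% shade moves each channel 20% toward 0:
  R: 0 + 0.2×(0−0) = 0 + 0 = 0 → 0
  G: 0 + 0.2×(0−0) = 0 + 0 = 0 → 0
  B: 128 + 0.2×(0−128) = 128 − 25.6 = 102.4 → 102
After the shade: rgb(0, 0, 102) = #000066.
A 20% tone moves each channel 20% toward 128:
  R: 0 + 0.2×(128−0) = 0 + 25.6 = 25.6 → 26
  G: 0 + 0.2×(128−0) = 0 + 25.6 = 25.6 → 26
  B: 102 + 0.2×(128−102) = 102 + 5.2 = 107.2 → 107
rgb(26, 26, 107) = #1A1A6B.

#1A1A6B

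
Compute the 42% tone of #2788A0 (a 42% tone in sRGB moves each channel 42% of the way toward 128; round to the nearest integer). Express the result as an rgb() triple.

#2788A0 is rgb(39, 136, 160).
Per channel, c → c + 0.42(128 − c):
  R: 39 + 37.38 = 76.38 → 76
  G: 136 + 0.42×(128−136) = 136 − 3.36 = 132.64 → 133
  B: 160 + 0.42×(128−160) = 160 − 13.44 = 146.56 → 147

rgb(76, 133, 147)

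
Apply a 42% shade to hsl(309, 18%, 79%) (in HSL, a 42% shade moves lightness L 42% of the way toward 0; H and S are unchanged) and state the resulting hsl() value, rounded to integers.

L moves 42% from 79 toward 0: 79 − 33.18 = 45.82 → 46.
H and S are unchanged.

hsl(309, 18%, 46%)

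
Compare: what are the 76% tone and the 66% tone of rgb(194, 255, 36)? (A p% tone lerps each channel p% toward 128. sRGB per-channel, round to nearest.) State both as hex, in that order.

#909E6A, #96AB61

76% tone:
  R: 194 + 0.76×(128−194) = 194 − 50.16 = 143.84 → 144
  G: 255 + 0.76×(128−255) = 255 − 96.52 = 158.48 → 158
  B: 36 + 0.76×(128−36) = 36 + 69.92 = 105.92 → 106
  → #909E6A
66% tone:
  R: 194 + 0.66×(128−194) = 194 − 43.56 = 150.44 → 150
  G: 255 + 0.66×(128−255) = 255 − 83.82 = 171.18 → 171
  B: 36 + 60.72 = 96.72 → 97
  → #96AB61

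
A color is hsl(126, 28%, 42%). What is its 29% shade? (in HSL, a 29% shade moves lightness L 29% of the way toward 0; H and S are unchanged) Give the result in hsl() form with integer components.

hsl(126, 28%, 30%)

L moves 29% from 42 toward 0: 42 − 12.18 = 29.82 → 30.
H and S are unchanged.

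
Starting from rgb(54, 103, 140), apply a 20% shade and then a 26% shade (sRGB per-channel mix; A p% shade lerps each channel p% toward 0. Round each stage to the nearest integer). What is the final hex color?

Per channel, c → c + 0.2(0 − c):
  R: 54 + 0.2×(0−54) = 54 − 10.8 = 43.2 → 43
  G: 103 − 20.6 = 82.4 → 82
  B: 140 − 28 = 112 → 112
After the shade: rgb(43, 82, 112) = #2B5270.
Per channel, c → c + 0.26(0 − c):
  R: 43 + 0.26×(0−43) = 43 − 11.18 = 31.82 → 32
  G: 82 + 0.26×(0−82) = 82 − 21.32 = 60.68 → 61
  B: 112 + 0.26×(0−112) = 112 − 29.12 = 82.88 → 83
rgb(32, 61, 83) = #203D53.

#203D53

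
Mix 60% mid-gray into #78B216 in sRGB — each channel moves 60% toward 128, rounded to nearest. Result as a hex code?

#7D9456

#78B216 is rgb(120, 178, 22).
Per channel, c → c + 0.6(128 − c):
  R: 120 + 0.6×(128−120) = 120 + 4.8 = 124.8 → 125
  G: 178 − 30 = 148 → 148
  B: 22 + 0.6×(128−22) = 22 + 63.6 = 85.6 → 86
rgb(125, 148, 86) = #7D9456.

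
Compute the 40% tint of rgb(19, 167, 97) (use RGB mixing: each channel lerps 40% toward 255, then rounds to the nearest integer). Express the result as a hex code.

#71caa0

Lerp each channel 40% toward 255:
  R: 19 + 0.4×(255−19) = 19 + 94.4 = 113.4 → 113
  G: 167 + 35.2 = 202.2 → 202
  B: 97 + 0.4×(255−97) = 97 + 63.2 = 160.2 → 160
rgb(113, 202, 160) = #71caa0.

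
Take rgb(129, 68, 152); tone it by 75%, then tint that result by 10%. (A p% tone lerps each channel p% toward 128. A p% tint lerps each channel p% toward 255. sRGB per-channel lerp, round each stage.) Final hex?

#8d7f92

Lerp each channel 75% toward 128:
  R: 129 − 0.75 = 128.25 → 128
  G: 68 + 45 = 113 → 113
  B: 152 − 18 = 134 → 134
After the tone: rgb(128, 113, 134) = #807186.
A 10% tint moves each channel 10% toward 255:
  R: 128 + 12.7 = 140.7 → 141
  G: 113 + 14.2 = 127.2 → 127
  B: 134 + 12.1 = 146.1 → 146
rgb(141, 127, 146) = #8d7f92.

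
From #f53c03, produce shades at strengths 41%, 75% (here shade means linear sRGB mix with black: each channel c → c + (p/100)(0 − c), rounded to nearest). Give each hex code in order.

#f53c03 is rgb(245, 60, 3).
41%: (245 − 100.45 = 144.55→145, 60 − 24.6 = 35.4→35, 3 − 1.23 = 1.77→2) → #912302
75%: (245 − 183.75 = 61.25→61, 60 − 45 = 15→15, 3 − 2.25 = 0.75→1) → #3d0f01

#912302, #3d0f01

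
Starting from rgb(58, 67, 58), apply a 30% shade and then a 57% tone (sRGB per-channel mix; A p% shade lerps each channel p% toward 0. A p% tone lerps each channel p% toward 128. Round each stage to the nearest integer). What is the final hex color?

#5b5d5b

Lerp each channel 30% toward 0:
  R: 58 + 0.3×(0−58) = 58 − 17.4 = 40.6 → 41
  G: 67 + 0.3×(0−67) = 67 − 20.1 = 46.9 → 47
  B: 58 + 0.3×(0−58) = 58 − 17.4 = 40.6 → 41
After the shade: rgb(41, 47, 41) = #292f29.
Per channel, c → c + 0.57(128 − c):
  R: 41 + 49.59 = 90.59 → 91
  G: 47 + 0.57×(128−47) = 47 + 46.17 = 93.17 → 93
  B: 41 + 0.57×(128−41) = 41 + 49.59 = 90.59 → 91
rgb(91, 93, 91) = #5b5d5b.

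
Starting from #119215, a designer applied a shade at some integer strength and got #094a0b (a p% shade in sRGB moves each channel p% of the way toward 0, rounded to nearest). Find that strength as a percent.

49%

#119215 is rgb(17, 146, 21); #094a0b is rgb(9, 74, 11).
On the G channel (widest range): 74 ≈ 146 + (p/100)(0 − 146), so p ≈ 100×(74 − 146)/(0 − 146) = -7200/-146 = 49.32.
p = 49 reproduces all three channels after rounding.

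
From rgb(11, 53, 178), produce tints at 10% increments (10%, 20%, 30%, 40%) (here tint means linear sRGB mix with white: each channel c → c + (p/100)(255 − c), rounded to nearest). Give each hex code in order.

10%: (11 + 24.4 = 35.4→35, 53 + 20.2 = 73.2→73, 178 + 7.7 = 185.7→186) → #2349ba
20%: (11 + 48.8 = 59.8→60, 53 + 40.4 = 93.4→93, 178 + 15.4 = 193.4→193) → #3c5dc1
30%: (11 + 73.2 = 84.2→84, 53 + 60.6 = 113.6→114, 178 + 23.1 = 201.1→201) → #5472c9
40%: (11 + 97.6 = 108.6→109, 53 + 80.8 = 133.8→134, 178 + 30.8 = 208.8→209) → #6d86d1

#2349ba, #3c5dc1, #5472c9, #6d86d1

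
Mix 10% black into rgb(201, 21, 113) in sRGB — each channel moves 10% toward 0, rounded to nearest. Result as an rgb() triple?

A 10% shade moves each channel 10% toward 0:
  R: 201 + 0.1×(0−201) = 201 − 20.1 = 180.9 → 181
  G: 21 + 0.1×(0−21) = 21 − 2.1 = 18.9 → 19
  B: 113 − 11.3 = 101.7 → 102

rgb(181, 19, 102)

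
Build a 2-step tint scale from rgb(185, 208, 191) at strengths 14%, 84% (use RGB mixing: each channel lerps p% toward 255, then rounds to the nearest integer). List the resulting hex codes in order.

#c3d7c8, #f4f7f5

14%: (185 + 9.8 = 194.8→195, 208 + 6.58 = 214.58→215, 191 + 8.96 = 199.96→200) → #c3d7c8
84%: (185 + 58.8 = 243.8→244, 208 + 39.48 = 247.48→247, 191 + 53.76 = 244.76→245) → #f4f7f5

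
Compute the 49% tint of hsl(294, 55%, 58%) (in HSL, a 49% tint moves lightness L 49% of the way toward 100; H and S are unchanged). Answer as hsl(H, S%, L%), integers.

hsl(294, 55%, 79%)

L moves 49% from 58 toward 100: 58 + 20.58 = 78.58 → 79.
H and S are unchanged.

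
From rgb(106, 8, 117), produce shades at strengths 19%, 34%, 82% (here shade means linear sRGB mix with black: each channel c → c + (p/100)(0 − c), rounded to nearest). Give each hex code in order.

#56065F, #46054D, #130115

19%: (106 − 20.14 = 85.86→86, 8 − 1.52 = 6.48→6, 117 − 22.23 = 94.77→95) → #56065F
34%: (106 − 36.04 = 69.96→70, 8 − 2.72 = 5.28→5, 117 − 39.78 = 77.22→77) → #46054D
82%: (106 − 86.92 = 19.08→19, 8 − 6.56 = 1.44→1, 117 − 95.94 = 21.06→21) → #130115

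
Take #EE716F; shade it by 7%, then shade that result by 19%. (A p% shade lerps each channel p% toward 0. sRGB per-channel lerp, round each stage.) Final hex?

#EE716F is rgb(238, 113, 111).
Per channel, c → c + 0.07(0 − c):
  R: 238 − 16.66 = 221.34 → 221
  G: 113 + 0.07×(0−113) = 113 − 7.91 = 105.09 → 105
  B: 111 + 0.07×(0−111) = 111 − 7.77 = 103.23 → 103
After the shade: rgb(221, 105, 103) = #DD6967.
Per channel, c → c + 0.19(0 − c):
  R: 221 + 0.19×(0−221) = 221 − 41.99 = 179.01 → 179
  G: 105 − 19.95 = 85.05 → 85
  B: 103 + 0.19×(0−103) = 103 − 19.57 = 83.43 → 83
rgb(179, 85, 83) = #B35553.

#B35553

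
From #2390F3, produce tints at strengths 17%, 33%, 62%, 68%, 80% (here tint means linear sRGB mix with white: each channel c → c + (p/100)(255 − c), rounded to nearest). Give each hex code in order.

#2390F3 is rgb(35, 144, 243).
17%: (35 + 37.4 = 72.4→72, 144 + 18.87 = 162.87→163, 243 + 2.04 = 245.04→245) → #48A3F5
33%: (35 + 72.6 = 107.6→108, 144 + 36.63 = 180.63→181, 243 + 3.96 = 246.96→247) → #6CB5F7
62%: (35 + 136.4 = 171.4→171, 144 + 68.82 = 212.82→213, 243 + 7.44 = 250.44→250) → #ABD5FA
68%: (35 + 149.6 = 184.6→185, 144 + 75.48 = 219.48→219, 243 + 8.16 = 251.16→251) → #B9DBFB
80%: (35 + 176 = 211→211, 144 + 88.8 = 232.8→233, 243 + 9.6 = 252.6→253) → #D3E9FD

#48A3F5, #6CB5F7, #ABD5FA, #B9DBFB, #D3E9FD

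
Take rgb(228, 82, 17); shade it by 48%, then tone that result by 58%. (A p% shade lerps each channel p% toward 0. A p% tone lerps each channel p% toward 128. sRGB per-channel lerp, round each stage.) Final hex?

#7C5C4E

Lerp each channel 48% toward 0:
  R: 228 − 109.44 = 118.56 → 119
  G: 82 + 0.48×(0−82) = 82 − 39.36 = 42.64 → 43
  B: 17 + 0.48×(0−17) = 17 − 8.16 = 8.84 → 9
After the shade: rgb(119, 43, 9) = #772B09.
Lerp each channel 58% toward 128:
  R: 119 + 0.58×(128−119) = 119 + 5.22 = 124.22 → 124
  G: 43 + 49.3 = 92.3 → 92
  B: 9 + 0.58×(128−9) = 9 + 69.02 = 78.02 → 78
rgb(124, 92, 78) = #7C5C4E.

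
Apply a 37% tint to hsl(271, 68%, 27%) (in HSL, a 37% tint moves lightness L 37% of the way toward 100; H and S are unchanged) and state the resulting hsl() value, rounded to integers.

hsl(271, 68%, 54%)

L moves 37% from 27 toward 100: 27 + 27.01 = 54.01 → 54.
H and S are unchanged.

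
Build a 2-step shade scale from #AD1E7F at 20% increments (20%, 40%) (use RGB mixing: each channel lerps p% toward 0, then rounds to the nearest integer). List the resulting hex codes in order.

#8A1866, #68124C

#AD1E7F is rgb(173, 30, 127).
20%: (173 − 34.6 = 138.4→138, 30 − 6 = 24→24, 127 − 25.4 = 101.6→102) → #8A1866
40%: (173 − 69.2 = 103.8→104, 30 − 12 = 18→18, 127 − 50.8 = 76.2→76) → #68124C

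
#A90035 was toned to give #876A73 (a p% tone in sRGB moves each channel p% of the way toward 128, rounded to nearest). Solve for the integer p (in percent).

83%

#A90035 is rgb(169, 0, 53); #876A73 is rgb(135, 106, 115).
On the G channel (widest range): 106 ≈ 0 + (p/100)(128 − 0), so p ≈ 100×(106 − 0)/(128 − 0) = 10600/128 = 82.81.
p = 83 reproduces all three channels after rounding.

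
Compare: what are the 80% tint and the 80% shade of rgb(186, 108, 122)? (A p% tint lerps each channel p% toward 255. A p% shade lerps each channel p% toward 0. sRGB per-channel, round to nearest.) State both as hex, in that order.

#F1E2E4, #251618

80% tint:
  R: 186 + 0.8×(255−186) = 186 + 55.2 = 241.2 → 241
  G: 108 + 117.6 = 225.6 → 226
  B: 122 + 0.8×(255−122) = 122 + 106.4 = 228.4 → 228
  → #F1E2E4
80% shade:
  R: 186 + 0.8×(0−186) = 186 − 148.8 = 37.2 → 37
  G: 108 − 86.4 = 21.6 → 22
  B: 122 + 0.8×(0−122) = 122 − 97.6 = 24.4 → 24
  → #251618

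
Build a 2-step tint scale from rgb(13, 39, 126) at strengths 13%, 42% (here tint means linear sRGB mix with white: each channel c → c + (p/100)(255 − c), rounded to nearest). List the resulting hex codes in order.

#2c438f, #7382b4

13%: (13 + 31.46 = 44.46→44, 39 + 28.08 = 67.08→67, 126 + 16.77 = 142.77→143) → #2c438f
42%: (13 + 101.64 = 114.64→115, 39 + 90.72 = 129.72→130, 126 + 54.18 = 180.18→180) → #7382b4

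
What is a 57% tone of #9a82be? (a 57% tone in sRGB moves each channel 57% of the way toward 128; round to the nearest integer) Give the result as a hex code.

#8b819b

#9a82be is rgb(154, 130, 190).
A 57% tone moves each channel 57% toward 128:
  R: 154 − 14.82 = 139.18 → 139
  G: 130 + 0.57×(128−130) = 130 − 1.14 = 128.86 → 129
  B: 190 + 0.57×(128−190) = 190 − 35.34 = 154.66 → 155
rgb(139, 129, 155) = #8b819b.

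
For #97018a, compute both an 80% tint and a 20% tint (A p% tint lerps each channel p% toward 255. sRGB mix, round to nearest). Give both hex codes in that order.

#eacce8, #ac34a1

#97018a is rgb(151, 1, 138).
80% tint:
  R: 151 + 0.8×(255−151) = 151 + 83.2 = 234.2 → 234
  G: 1 + 0.8×(255−1) = 1 + 203.2 = 204.2 → 204
  B: 138 + 0.8×(255−138) = 138 + 93.6 = 231.6 → 232
  → #eacce8
20% tint:
  R: 151 + 20.8 = 171.8 → 172
  G: 1 + 50.8 = 51.8 → 52
  B: 138 + 23.4 = 161.4 → 161
  → #ac34a1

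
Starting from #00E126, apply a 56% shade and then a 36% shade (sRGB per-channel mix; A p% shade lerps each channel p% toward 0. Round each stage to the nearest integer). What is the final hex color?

#003F0B

#00E126 is rgb(0, 225, 38).
A 56% shade moves each channel 56% toward 0:
  R: 0 + 0.56×(0−0) = 0 + 0 = 0 → 0
  G: 225 + 0.56×(0−225) = 225 − 126 = 99 → 99
  B: 38 + 0.56×(0−38) = 38 − 21.28 = 16.72 → 17
After the shade: rgb(0, 99, 17) = #006311.
Lerp each channel 36% toward 0:
  R: 0 + 0.36×(0−0) = 0 + 0 = 0 → 0
  G: 99 − 35.64 = 63.36 → 63
  B: 17 − 6.12 = 10.88 → 11
rgb(0, 63, 11) = #003F0B.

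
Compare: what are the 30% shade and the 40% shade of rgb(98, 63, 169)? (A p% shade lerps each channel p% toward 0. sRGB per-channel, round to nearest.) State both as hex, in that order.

#452c76, #3b2665

30% shade:
  R: 98 + 0.3×(0−98) = 98 − 29.4 = 68.6 → 69
  G: 63 + 0.3×(0−63) = 63 − 18.9 = 44.1 → 44
  B: 169 − 50.7 = 118.3 → 118
  → #452c76
40% shade:
  R: 98 − 39.2 = 58.8 → 59
  G: 63 − 25.2 = 37.8 → 38
  B: 169 + 0.4×(0−169) = 169 − 67.6 = 101.4 → 101
  → #3b2665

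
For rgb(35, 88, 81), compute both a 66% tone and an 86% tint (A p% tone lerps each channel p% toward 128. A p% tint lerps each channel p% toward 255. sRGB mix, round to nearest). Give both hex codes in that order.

66% tone:
  R: 35 + 61.38 = 96.38 → 96
  G: 88 + 0.66×(128−88) = 88 + 26.4 = 114.4 → 114
  B: 81 + 31.02 = 112.02 → 112
  → #607270
86% tint:
  R: 35 + 0.86×(255−35) = 35 + 189.2 = 224.2 → 224
  G: 88 + 143.62 = 231.62 → 232
  B: 81 + 149.64 = 230.64 → 231
  → #E0E8E7

#607270, #E0E8E7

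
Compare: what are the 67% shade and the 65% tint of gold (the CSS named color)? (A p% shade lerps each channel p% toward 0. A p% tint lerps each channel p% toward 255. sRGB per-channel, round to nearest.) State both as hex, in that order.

#544700, #FFF1A6

CSS gold is rgb(255, 215, 0).
67% shade:
  R: 255 + 0.67×(0−255) = 255 − 170.85 = 84.15 → 84
  G: 215 + 0.67×(0−215) = 215 − 144.05 = 70.95 → 71
  B: 0 + 0.67×(0−0) = 0 + 0 = 0 → 0
  → #544700
65% tint:
  R: 255 + 0 = 255 → 255
  G: 215 + 0.65×(255−215) = 215 + 26 = 241 → 241
  B: 0 + 165.75 = 165.75 → 166
  → #FFF1A6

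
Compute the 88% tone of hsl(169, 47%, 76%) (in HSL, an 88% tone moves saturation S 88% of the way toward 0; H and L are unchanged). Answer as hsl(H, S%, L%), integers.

S moves 88% from 47 toward 0: 47 − 41.36 = 5.64 → 6.
H and L are unchanged.

hsl(169, 6%, 76%)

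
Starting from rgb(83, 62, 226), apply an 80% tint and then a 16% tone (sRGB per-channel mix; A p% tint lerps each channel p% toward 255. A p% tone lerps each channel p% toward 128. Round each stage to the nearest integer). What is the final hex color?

Per channel, c → c + 0.8(255 − c):
  R: 83 + 0.8×(255−83) = 83 + 137.6 = 220.6 → 221
  G: 62 + 154.4 = 216.4 → 216
  B: 226 + 0.8×(255−226) = 226 + 23.2 = 249.2 → 249
After the tint: rgb(221, 216, 249) = #DDD8F9.
Per channel, c → c + 0.16(128 − c):
  R: 221 + 0.16×(128−221) = 221 − 14.88 = 206.12 → 206
  G: 216 − 14.08 = 201.92 → 202
  B: 249 − 19.36 = 229.64 → 230
rgb(206, 202, 230) = #CECAE6.

#CECAE6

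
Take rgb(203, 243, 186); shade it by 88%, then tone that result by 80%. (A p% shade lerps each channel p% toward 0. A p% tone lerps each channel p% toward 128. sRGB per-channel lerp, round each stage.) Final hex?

An 88% shade moves each channel 88% toward 0:
  R: 203 + 0.88×(0−203) = 203 − 178.64 = 24.36 → 24
  G: 243 − 213.84 = 29.16 → 29
  B: 186 + 0.88×(0−186) = 186 − 163.68 = 22.32 → 22
After the shade: rgb(24, 29, 22) = #181d16.
Per channel, c → c + 0.8(128 − c):
  R: 24 + 83.2 = 107.2 → 107
  G: 29 + 0.8×(128−29) = 29 + 79.2 = 108.2 → 108
  B: 22 + 84.8 = 106.8 → 107
rgb(107, 108, 107) = #6b6c6b.

#6b6c6b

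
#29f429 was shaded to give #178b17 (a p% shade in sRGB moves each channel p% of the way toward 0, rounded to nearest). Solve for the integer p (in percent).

43%

#29f429 is rgb(41, 244, 41); #178b17 is rgb(23, 139, 23).
On the G channel (widest range): 139 ≈ 244 + (p/100)(0 − 244), so p ≈ 100×(139 − 244)/(0 − 244) = -10500/-244 = 43.03.
p = 43 reproduces all three channels after rounding.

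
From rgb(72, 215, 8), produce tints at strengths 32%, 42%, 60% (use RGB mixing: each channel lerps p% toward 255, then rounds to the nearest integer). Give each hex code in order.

#83E457, #95E870, #B6EF9C

32%: (72 + 58.56 = 130.56→131, 215 + 12.8 = 227.8→228, 8 + 79.04 = 87.04→87) → #83E457
42%: (72 + 76.86 = 148.86→149, 215 + 16.8 = 231.8→232, 8 + 103.74 = 111.74→112) → #95E870
60%: (72 + 109.8 = 181.8→182, 215 + 24 = 239→239, 8 + 148.2 = 156.2→156) → #B6EF9C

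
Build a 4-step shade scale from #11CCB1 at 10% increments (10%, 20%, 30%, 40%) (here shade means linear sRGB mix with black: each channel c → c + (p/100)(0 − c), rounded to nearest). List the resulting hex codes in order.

#0FB89F, #0EA38E, #0C8F7C, #0A7A6A

#11CCB1 is rgb(17, 204, 177).
10%: (17 − 1.7 = 15.3→15, 204 − 20.4 = 183.6→184, 177 − 17.7 = 159.3→159) → #0FB89F
20%: (17 − 3.4 = 13.6→14, 204 − 40.8 = 163.2→163, 177 − 35.4 = 141.6→142) → #0EA38E
30%: (17 − 5.1 = 11.9→12, 204 − 61.2 = 142.8→143, 177 − 53.1 = 123.9→124) → #0C8F7C
40%: (17 − 6.8 = 10.2→10, 204 − 81.6 = 122.4→122, 177 − 70.8 = 106.2→106) → #0A7A6A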